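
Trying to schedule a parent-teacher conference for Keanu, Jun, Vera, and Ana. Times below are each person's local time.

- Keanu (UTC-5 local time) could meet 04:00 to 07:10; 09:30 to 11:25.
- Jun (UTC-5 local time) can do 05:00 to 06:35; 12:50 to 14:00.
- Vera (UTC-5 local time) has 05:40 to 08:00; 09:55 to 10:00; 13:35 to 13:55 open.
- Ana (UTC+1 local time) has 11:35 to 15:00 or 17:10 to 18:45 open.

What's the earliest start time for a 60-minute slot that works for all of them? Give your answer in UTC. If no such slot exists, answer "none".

none

Keanu in UTC: 09:00-12:10, 14:30-16:25 (add 5h to convert from UTC-5).
Jun in UTC: 10:00-11:35, 17:50-19:00 (add 5h to convert from UTC-5).
Vera in UTC: 10:40-13:00, 14:55-15:00, 18:35-18:55 (add 5h to convert from UTC-5).
Ana in UTC: 10:35-14:00, 16:10-17:45 (subtract 1h to convert from UTC+1).
Keanu ∩ Jun: 10:00-11:35.
Keanu ∩ Jun ∩ Vera: 10:40-11:35.
Keanu ∩ Jun ∩ Vera ∩ Ana: 10:40-11:35.
No common window is at least 60 minutes long.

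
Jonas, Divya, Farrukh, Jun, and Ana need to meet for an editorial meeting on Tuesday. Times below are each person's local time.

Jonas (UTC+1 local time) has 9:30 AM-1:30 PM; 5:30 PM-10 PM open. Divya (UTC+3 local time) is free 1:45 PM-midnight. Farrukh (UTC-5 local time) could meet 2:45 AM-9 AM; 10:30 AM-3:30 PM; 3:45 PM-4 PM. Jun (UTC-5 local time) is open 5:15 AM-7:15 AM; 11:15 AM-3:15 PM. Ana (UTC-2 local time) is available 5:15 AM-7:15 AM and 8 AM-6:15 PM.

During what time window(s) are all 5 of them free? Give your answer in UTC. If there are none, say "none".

10:45-12:15, 16:30-20:15

Jonas in UTC: 08:30-12:30, 16:30-21:00 (subtract 1h to convert from UTC+1).
Divya in UTC: 10:45-21:00 (subtract 3h to convert from UTC+3).
Farrukh in UTC: 07:45-14:00, 15:30-20:30, 20:45-21:00 (add 5h to convert from UTC-5).
Jun in UTC: 10:15-12:15, 16:15-20:15 (add 5h to convert from UTC-5).
Ana in UTC: 07:15-09:15, 10:00-20:15 (add 2h to convert from UTC-2).
Jonas ∩ Divya: 10:45-12:30, 16:30-21:00.
Jonas ∩ Divya ∩ Farrukh: 10:45-12:30, 16:30-20:30, 20:45-21:00.
Jonas ∩ Divya ∩ Farrukh ∩ Jun: 10:45-12:15, 16:30-20:15.
Jonas ∩ Divya ∩ Farrukh ∩ Jun ∩ Ana: 10:45-12:15, 16:30-20:15.
Those are the intersection windows.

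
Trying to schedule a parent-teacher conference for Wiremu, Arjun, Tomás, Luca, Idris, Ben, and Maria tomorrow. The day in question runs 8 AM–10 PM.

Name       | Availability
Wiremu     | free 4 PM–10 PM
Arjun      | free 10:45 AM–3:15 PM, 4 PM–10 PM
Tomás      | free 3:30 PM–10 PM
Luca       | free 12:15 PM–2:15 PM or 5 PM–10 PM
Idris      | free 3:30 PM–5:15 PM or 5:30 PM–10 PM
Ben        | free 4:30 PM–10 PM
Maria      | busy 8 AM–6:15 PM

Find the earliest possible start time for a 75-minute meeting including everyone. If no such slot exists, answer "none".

18:15

Wiremu free: 16:00-22:00.
Arjun free: 10:45-15:15, 16:00-22:00.
Tomás free: 15:30-22:00.
Luca free: 12:15-14:15, 17:00-22:00.
Idris free: 15:30-17:15, 17:30-22:00.
Ben free: 16:30-22:00.
Maria free: 18:15-22:00 (invert busy blocks within the working day).
Wiremu ∩ Arjun: 16:00-22:00.
Wiremu ∩ Arjun ∩ Tomás: 16:00-22:00.
Wiremu ∩ Arjun ∩ Tomás ∩ Luca: 17:00-22:00.
Wiremu ∩ Arjun ∩ Tomás ∩ Luca ∩ Idris: 17:00-17:15, 17:30-22:00.
Wiremu ∩ Arjun ∩ Tomás ∩ Luca ∩ Idris ∩ Ben: 17:00-17:15, 17:30-22:00.
Wiremu ∩ Arjun ∩ Tomás ∩ Luca ∩ Idris ∩ Ben ∩ Maria: 18:15-22:00.
The first common window of at least 75 minutes is 18:15-22:00, so the earliest start is 18:15.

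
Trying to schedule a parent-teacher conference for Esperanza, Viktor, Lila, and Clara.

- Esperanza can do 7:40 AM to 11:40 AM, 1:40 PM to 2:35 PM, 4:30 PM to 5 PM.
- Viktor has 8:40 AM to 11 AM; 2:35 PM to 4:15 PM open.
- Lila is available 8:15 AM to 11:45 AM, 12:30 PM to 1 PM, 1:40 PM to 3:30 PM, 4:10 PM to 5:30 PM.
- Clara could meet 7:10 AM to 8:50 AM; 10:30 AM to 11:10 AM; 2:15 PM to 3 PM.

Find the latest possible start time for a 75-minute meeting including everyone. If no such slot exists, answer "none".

none

Esperanza ∩ Viktor: 08:40-11:00.
Esperanza ∩ Viktor ∩ Lila: 08:40-11:00.
Esperanza ∩ Viktor ∩ Lila ∩ Clara: 08:40-08:50, 10:30-11:00.
So the common availability across everyone is 08:40-08:50, 10:30-11:00.
No common window is at least 75 minutes long.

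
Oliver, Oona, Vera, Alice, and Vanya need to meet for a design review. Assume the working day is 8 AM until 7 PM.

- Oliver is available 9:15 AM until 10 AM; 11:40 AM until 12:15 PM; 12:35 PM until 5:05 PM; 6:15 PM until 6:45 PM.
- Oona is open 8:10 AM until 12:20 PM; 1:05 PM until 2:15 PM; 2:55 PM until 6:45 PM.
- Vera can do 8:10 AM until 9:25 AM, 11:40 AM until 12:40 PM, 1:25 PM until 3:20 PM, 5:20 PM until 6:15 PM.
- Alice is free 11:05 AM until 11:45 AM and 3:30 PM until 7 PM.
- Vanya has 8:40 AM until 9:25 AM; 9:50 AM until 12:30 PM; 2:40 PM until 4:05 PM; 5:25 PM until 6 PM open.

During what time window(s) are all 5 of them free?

11:40-11:45

Oliver ∩ Oona: 09:15-10:00, 11:40-12:15, 13:05-14:15, 14:55-17:05, 18:15-18:45.
Oliver ∩ Oona ∩ Vera: 09:15-09:25, 11:40-12:15, 13:25-14:15, 14:55-15:20.
Oliver ∩ Oona ∩ Vera ∩ Alice: 11:40-11:45.
Oliver ∩ Oona ∩ Vera ∩ Alice ∩ Vanya: 11:40-11:45.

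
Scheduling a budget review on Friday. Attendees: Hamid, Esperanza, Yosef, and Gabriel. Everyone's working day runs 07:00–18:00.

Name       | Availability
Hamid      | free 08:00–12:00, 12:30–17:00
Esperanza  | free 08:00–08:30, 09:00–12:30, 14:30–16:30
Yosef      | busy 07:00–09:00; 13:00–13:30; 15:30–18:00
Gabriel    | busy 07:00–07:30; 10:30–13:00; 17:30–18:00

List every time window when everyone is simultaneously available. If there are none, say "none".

09:00-10:30, 14:30-15:30

Hamid free: 08:00-12:00, 12:30-17:00.
Esperanza free: 08:00-08:30, 09:00-12:30, 14:30-16:30.
Yosef free: 09:00-13:00, 13:30-15:30 (invert busy blocks within the working day).
Gabriel free: 07:30-10:30, 13:00-17:30 (invert busy blocks within the working day).
Hamid ∩ Esperanza: 08:00-08:30, 09:00-12:00, 14:30-16:30.
Hamid ∩ Esperanza ∩ Yosef: 09:00-12:00, 14:30-15:30.
Hamid ∩ Esperanza ∩ Yosef ∩ Gabriel: 09:00-10:30, 14:30-15:30.
So the common availability across everyone is 09:00-10:30, 14:30-15:30.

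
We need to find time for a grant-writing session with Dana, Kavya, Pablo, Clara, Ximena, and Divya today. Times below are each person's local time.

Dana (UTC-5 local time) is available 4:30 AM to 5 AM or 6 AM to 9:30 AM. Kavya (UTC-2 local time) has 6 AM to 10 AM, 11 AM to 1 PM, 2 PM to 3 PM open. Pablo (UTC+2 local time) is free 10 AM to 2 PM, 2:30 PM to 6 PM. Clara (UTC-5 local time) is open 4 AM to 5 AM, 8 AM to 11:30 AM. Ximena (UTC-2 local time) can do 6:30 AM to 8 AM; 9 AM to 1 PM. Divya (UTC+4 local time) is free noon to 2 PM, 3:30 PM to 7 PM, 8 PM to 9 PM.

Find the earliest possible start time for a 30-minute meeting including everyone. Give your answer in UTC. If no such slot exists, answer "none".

09:30

Dana in UTC: 09:30-10:00, 11:00-14:30 (add 5h to convert from UTC-5).
Kavya in UTC: 08:00-12:00, 13:00-15:00, 16:00-17:00 (add 2h to convert from UTC-2).
Pablo in UTC: 08:00-12:00, 12:30-16:00 (subtract 2h to convert from UTC+2).
Clara in UTC: 09:00-10:00, 13:00-16:30 (add 5h to convert from UTC-5).
Ximena in UTC: 08:30-10:00, 11:00-15:00 (add 2h to convert from UTC-2).
Divya in UTC: 08:00-10:00, 11:30-15:00, 16:00-17:00 (subtract 4h to convert from UTC+4).
Dana ∩ Kavya: 09:30-10:00, 11:00-12:00, 13:00-14:30.
Dana ∩ Kavya ∩ Pablo: 09:30-10:00, 11:00-12:00, 13:00-14:30.
Dana ∩ Kavya ∩ Pablo ∩ Clara: 09:30-10:00, 13:00-14:30.
Dana ∩ Kavya ∩ Pablo ∩ Clara ∩ Ximena: 09:30-10:00, 13:00-14:30.
Dana ∩ Kavya ∩ Pablo ∩ Clara ∩ Ximena ∩ Divya: 09:30-10:00, 13:00-14:30.
So the common availability across everyone is 09:30-10:00, 13:00-14:30.
The first common window of at least 30 minutes is 09:30-10:00, so the earliest start is 09:30.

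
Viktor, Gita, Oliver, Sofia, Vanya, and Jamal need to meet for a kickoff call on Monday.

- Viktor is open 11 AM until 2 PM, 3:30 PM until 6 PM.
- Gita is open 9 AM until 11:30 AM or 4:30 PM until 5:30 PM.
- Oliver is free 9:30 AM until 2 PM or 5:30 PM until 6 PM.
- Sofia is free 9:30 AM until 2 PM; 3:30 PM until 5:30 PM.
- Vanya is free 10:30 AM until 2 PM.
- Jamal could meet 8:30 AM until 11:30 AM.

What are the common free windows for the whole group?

Viktor ∩ Gita: 11:00-11:30, 16:30-17:30.
Viktor ∩ Gita ∩ Oliver: 11:00-11:30.
Viktor ∩ Gita ∩ Oliver ∩ Sofia: 11:00-11:30.
Viktor ∩ Gita ∩ Oliver ∩ Sofia ∩ Vanya: 11:00-11:30.
Viktor ∩ Gita ∩ Oliver ∩ Sofia ∩ Vanya ∩ Jamal: 11:00-11:30.

11:00-11:30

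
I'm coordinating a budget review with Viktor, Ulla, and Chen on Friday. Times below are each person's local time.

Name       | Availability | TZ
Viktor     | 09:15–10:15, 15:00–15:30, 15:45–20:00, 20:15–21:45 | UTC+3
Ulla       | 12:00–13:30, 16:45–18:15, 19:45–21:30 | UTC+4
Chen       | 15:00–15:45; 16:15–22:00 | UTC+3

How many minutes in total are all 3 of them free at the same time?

150

Viktor in UTC: 06:15-07:15, 12:00-12:30, 12:45-17:00, 17:15-18:45 (subtract 3h to convert from UTC+3).
Ulla in UTC: 08:00-09:30, 12:45-14:15, 15:45-17:30 (subtract 4h to convert from UTC+4).
Chen in UTC: 12:00-12:45, 13:15-19:00 (subtract 3h to convert from UTC+3).
Viktor ∩ Ulla: 12:45-14:15, 15:45-17:00, 17:15-17:30.
Viktor ∩ Ulla ∩ Chen: 13:15-14:15, 15:45-17:00, 17:15-17:30.
So the common availability across everyone is 13:15-14:15, 15:45-17:00, 17:15-17:30.
Summing the common windows: 60 + 75 + 15 = 150 minutes.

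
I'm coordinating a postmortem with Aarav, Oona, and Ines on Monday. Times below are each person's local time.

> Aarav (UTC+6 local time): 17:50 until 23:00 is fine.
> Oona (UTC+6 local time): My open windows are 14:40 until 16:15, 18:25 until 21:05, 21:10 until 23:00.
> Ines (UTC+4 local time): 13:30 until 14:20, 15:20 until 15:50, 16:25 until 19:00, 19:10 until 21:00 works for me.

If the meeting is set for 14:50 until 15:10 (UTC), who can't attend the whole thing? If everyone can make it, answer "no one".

Ines, Oona

Aarav in UTC: 11:50-17:00 (subtract 6h to convert from UTC+6).
Oona in UTC: 08:40-10:15, 12:25-15:05, 15:10-17:00 (subtract 6h to convert from UTC+6).
Ines in UTC: 09:30-10:20, 11:20-11:50, 12:25-15:00, 15:10-17:00 (subtract 4h to convert from UTC+4).
Aarav: free for 14:50-15:10. Oona: not fully free for 14:50-15:10. Ines: not fully free for 14:50-15:10.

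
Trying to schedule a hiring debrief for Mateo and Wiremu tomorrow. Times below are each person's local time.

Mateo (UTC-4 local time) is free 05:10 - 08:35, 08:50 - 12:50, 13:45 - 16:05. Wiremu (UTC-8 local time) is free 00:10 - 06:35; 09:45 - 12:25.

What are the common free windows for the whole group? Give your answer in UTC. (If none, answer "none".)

Mateo in UTC: 09:10-12:35, 12:50-16:50, 17:45-20:05 (add 4h to convert from UTC-4).
Wiremu in UTC: 08:10-14:35, 17:45-20:25 (add 8h to convert from UTC-8).
Mateo ∩ Wiremu: 09:10-12:35, 12:50-14:35, 17:45-20:05.

09:10-12:35, 12:50-14:35, 17:45-20:05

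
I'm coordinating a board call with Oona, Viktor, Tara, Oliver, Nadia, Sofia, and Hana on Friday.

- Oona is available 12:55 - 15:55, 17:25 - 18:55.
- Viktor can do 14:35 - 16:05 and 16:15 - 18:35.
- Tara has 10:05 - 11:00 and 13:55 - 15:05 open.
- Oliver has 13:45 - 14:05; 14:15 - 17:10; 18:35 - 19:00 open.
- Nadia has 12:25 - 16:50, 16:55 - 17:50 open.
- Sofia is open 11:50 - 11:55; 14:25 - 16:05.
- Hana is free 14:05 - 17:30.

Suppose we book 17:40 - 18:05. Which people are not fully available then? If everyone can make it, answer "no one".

Hana, Nadia, Oliver, Sofia, Tara

Oona: free for 17:40-18:05. Viktor: free for 17:40-18:05. Tara: not fully free for 17:40-18:05. Oliver: not fully free for 17:40-18:05. Nadia: not fully free for 17:40-18:05. Sofia: not fully free for 17:40-18:05. Hana: not fully free for 17:40-18:05.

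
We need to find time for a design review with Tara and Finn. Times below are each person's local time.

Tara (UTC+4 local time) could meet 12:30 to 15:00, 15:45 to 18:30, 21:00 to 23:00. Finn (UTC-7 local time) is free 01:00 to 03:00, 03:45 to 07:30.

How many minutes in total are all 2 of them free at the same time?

Tara in UTC: 08:30-11:00, 11:45-14:30, 17:00-19:00 (subtract 4h to convert from UTC+4).
Finn in UTC: 08:00-10:00, 10:45-14:30 (add 7h to convert from UTC-7).
Tara ∩ Finn: 08:30-10:00, 10:45-11:00, 11:45-14:30.
So the common availability across everyone is 08:30-10:00, 10:45-11:00, 11:45-14:30.
Summing the common windows: 90 + 15 + 165 = 270 minutes.

270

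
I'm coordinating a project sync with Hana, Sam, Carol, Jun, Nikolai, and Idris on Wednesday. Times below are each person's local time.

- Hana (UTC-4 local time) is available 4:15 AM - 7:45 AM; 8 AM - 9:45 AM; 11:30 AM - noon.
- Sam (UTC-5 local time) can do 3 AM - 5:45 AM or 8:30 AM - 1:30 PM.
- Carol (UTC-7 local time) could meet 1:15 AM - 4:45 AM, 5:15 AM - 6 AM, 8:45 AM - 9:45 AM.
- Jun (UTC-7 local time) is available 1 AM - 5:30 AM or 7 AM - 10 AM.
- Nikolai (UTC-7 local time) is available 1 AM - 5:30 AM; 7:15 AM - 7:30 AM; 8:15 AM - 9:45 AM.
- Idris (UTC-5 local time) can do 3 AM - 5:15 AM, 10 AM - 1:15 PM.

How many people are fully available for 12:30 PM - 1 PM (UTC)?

2

Hana in UTC: 08:15-11:45, 12:00-13:45, 15:30-16:00 (add 4h to convert from UTC-4).
Sam in UTC: 08:00-10:45, 13:30-18:30 (add 5h to convert from UTC-5).
Carol in UTC: 08:15-11:45, 12:15-13:00, 15:45-16:45 (add 7h to convert from UTC-7).
Jun in UTC: 08:00-12:30, 14:00-17:00 (add 7h to convert from UTC-7).
Nikolai in UTC: 08:00-12:30, 14:15-14:30, 15:15-16:45 (add 7h to convert from UTC-7).
Idris in UTC: 08:00-10:15, 15:00-18:15 (add 5h to convert from UTC-5).
Hana and Carol can make the full 12:30-13:00 slot — that's 2.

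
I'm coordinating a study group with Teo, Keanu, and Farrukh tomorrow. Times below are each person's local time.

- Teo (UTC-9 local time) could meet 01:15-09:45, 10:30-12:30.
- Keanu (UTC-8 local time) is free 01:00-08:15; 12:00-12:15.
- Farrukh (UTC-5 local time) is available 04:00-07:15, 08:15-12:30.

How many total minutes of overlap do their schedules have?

300

Teo in UTC: 10:15-18:45, 19:30-21:30 (add 9h to convert from UTC-9).
Keanu in UTC: 09:00-16:15, 20:00-20:15 (add 8h to convert from UTC-8).
Farrukh in UTC: 09:00-12:15, 13:15-17:30 (add 5h to convert from UTC-5).
Teo ∩ Keanu: 10:15-16:15, 20:00-20:15.
Teo ∩ Keanu ∩ Farrukh: 10:15-12:15, 13:15-16:15.
Summing the common windows: 120 + 180 = 300 minutes.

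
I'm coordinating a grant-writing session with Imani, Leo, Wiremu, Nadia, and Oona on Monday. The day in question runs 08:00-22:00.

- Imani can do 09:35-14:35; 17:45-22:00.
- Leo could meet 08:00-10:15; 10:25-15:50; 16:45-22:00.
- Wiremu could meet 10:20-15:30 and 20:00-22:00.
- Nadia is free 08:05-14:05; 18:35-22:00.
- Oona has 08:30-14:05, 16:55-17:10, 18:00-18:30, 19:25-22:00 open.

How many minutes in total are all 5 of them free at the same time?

340

Imani ∩ Leo: 09:35-10:15, 10:25-14:35, 17:45-22:00.
Imani ∩ Leo ∩ Wiremu: 10:25-14:35, 20:00-22:00.
Imani ∩ Leo ∩ Wiremu ∩ Nadia: 10:25-14:05, 20:00-22:00.
Imani ∩ Leo ∩ Wiremu ∩ Nadia ∩ Oona: 10:25-14:05, 20:00-22:00.
Summing the common windows: 220 + 120 = 340 minutes.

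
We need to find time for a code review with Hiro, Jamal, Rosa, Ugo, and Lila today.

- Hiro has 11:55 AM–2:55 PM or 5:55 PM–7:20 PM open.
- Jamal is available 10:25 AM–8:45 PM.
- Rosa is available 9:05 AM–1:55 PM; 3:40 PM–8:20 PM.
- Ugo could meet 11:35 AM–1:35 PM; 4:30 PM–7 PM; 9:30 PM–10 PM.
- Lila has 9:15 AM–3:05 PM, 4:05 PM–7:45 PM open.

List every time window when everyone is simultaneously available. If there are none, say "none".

11:55-13:35, 17:55-19:00

Hiro ∩ Jamal: 11:55-14:55, 17:55-19:20.
Hiro ∩ Jamal ∩ Rosa: 11:55-13:55, 17:55-19:20.
Hiro ∩ Jamal ∩ Rosa ∩ Ugo: 11:55-13:35, 17:55-19:00.
Hiro ∩ Jamal ∩ Rosa ∩ Ugo ∩ Lila: 11:55-13:35, 17:55-19:00.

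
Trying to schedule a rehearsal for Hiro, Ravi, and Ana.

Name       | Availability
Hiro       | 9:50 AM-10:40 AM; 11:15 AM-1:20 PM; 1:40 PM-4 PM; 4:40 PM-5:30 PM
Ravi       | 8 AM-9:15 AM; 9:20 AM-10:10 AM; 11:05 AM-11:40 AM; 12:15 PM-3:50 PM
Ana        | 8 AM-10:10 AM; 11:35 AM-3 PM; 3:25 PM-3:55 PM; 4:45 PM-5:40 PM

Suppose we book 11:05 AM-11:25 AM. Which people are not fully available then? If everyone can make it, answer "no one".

Hiro: not fully free for 11:05-11:25. Ravi: free for 11:05-11:25. Ana: not fully free for 11:05-11:25.

Ana, Hiro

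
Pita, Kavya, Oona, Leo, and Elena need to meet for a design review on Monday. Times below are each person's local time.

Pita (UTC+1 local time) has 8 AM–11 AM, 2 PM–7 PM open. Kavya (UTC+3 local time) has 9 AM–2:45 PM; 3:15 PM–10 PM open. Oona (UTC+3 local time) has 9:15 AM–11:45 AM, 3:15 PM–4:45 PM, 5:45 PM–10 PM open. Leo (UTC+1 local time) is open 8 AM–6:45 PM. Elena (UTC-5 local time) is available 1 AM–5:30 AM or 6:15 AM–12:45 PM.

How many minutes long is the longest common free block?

180

Pita in UTC: 07:00-10:00, 13:00-18:00 (subtract 1h to convert from UTC+1).
Kavya in UTC: 06:00-11:45, 12:15-19:00 (subtract 3h to convert from UTC+3).
Oona in UTC: 06:15-08:45, 12:15-13:45, 14:45-19:00 (subtract 3h to convert from UTC+3).
Leo in UTC: 07:00-17:45 (subtract 1h to convert from UTC+1).
Elena in UTC: 06:00-10:30, 11:15-17:45 (add 5h to convert from UTC-5).
Pita ∩ Kavya: 07:00-10:00, 13:00-18:00.
Pita ∩ Kavya ∩ Oona: 07:00-08:45, 13:00-13:45, 14:45-18:00.
Pita ∩ Kavya ∩ Oona ∩ Leo: 07:00-08:45, 13:00-13:45, 14:45-17:45.
Pita ∩ Kavya ∩ Oona ∩ Leo ∩ Elena: 07:00-08:45, 13:00-13:45, 14:45-17:45.
Those are the intersection windows.
The longest is 14:45-17:45 at 180 minutes.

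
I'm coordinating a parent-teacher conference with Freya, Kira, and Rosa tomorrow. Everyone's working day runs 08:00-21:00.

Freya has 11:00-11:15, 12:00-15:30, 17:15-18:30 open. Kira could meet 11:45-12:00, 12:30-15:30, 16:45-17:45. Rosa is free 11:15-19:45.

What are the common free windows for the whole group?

Freya ∩ Kira: 12:30-15:30, 17:15-17:45.
Freya ∩ Kira ∩ Rosa: 12:30-15:30, 17:15-17:45.
Those are the intersection windows.

12:30-15:30, 17:15-17:45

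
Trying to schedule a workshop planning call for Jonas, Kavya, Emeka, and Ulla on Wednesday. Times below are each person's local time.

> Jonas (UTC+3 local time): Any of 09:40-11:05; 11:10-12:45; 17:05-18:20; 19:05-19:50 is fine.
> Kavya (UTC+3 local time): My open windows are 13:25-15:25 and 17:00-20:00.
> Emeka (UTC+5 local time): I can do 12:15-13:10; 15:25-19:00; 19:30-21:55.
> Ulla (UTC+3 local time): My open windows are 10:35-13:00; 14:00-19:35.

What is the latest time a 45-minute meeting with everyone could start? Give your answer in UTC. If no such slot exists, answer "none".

Jonas in UTC: 06:40-08:05, 08:10-09:45, 14:05-15:20, 16:05-16:50 (subtract 3h to convert from UTC+3).
Kavya in UTC: 10:25-12:25, 14:00-17:00 (subtract 3h to convert from UTC+3).
Emeka in UTC: 07:15-08:10, 10:25-14:00, 14:30-16:55 (subtract 5h to convert from UTC+5).
Ulla in UTC: 07:35-10:00, 11:00-16:35 (subtract 3h to convert from UTC+3).
Jonas ∩ Kavya: 14:05-15:20, 16:05-16:50.
Jonas ∩ Kavya ∩ Emeka: 14:30-15:20, 16:05-16:50.
Jonas ∩ Kavya ∩ Emeka ∩ Ulla: 14:30-15:20, 16:05-16:35.
The last common window of at least 45 minutes is 14:30-15:20; a 45-minute meeting can start as late as 14:35 and still end by 15:20.

14:35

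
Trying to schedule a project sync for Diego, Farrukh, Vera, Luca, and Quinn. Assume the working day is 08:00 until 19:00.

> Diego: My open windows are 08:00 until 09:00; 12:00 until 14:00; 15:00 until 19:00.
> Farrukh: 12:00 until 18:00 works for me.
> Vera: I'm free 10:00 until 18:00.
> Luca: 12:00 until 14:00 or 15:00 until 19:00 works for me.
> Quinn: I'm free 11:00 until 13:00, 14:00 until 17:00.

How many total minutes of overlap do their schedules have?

Diego ∩ Farrukh: 12:00-14:00, 15:00-18:00.
Diego ∩ Farrukh ∩ Vera: 12:00-14:00, 15:00-18:00.
Diego ∩ Farrukh ∩ Vera ∩ Luca: 12:00-14:00, 15:00-18:00.
Diego ∩ Farrukh ∩ Vera ∩ Luca ∩ Quinn: 12:00-13:00, 15:00-17:00.
Summing the common windows: 60 + 120 = 180 minutes.

180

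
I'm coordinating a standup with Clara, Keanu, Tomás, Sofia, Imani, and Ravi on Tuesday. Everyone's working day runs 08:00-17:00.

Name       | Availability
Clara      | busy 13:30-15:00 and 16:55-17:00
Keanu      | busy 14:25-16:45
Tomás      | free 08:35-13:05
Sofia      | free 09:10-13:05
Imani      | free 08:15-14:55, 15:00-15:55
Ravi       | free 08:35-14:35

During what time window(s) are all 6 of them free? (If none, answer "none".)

09:10-13:05

Clara free: 08:00-13:30, 15:00-16:55 (invert busy blocks within the working day).
Keanu free: 08:00-14:25, 16:45-17:00 (invert busy blocks within the working day).
Tomás free: 08:35-13:05.
Sofia free: 09:10-13:05.
Imani free: 08:15-14:55, 15:00-15:55.
Ravi free: 08:35-14:35.
Clara ∩ Keanu: 08:00-13:30, 16:45-16:55.
Clara ∩ Keanu ∩ Tomás: 08:35-13:05.
Clara ∩ Keanu ∩ Tomás ∩ Sofia: 09:10-13:05.
Clara ∩ Keanu ∩ Tomás ∩ Sofia ∩ Imani: 09:10-13:05.
Clara ∩ Keanu ∩ Tomás ∩ Sofia ∩ Imani ∩ Ravi: 09:10-13:05.
So the common availability across everyone is 09:10-13:05.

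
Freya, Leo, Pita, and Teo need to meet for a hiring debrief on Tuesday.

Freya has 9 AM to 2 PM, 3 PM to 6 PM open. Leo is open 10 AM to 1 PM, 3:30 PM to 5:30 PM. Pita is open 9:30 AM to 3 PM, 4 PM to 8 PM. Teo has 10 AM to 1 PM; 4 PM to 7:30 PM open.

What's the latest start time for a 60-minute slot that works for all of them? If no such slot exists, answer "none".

16:30

Freya ∩ Leo: 10:00-13:00, 15:30-17:30.
Freya ∩ Leo ∩ Pita: 10:00-13:00, 16:00-17:30.
Freya ∩ Leo ∩ Pita ∩ Teo: 10:00-13:00, 16:00-17:30.
So the common availability across everyone is 10:00-13:00, 16:00-17:30.
The last common window of at least 60 minutes is 16:00-17:30; a 60-minute meeting can start as late as 16:30 and still end by 17:30.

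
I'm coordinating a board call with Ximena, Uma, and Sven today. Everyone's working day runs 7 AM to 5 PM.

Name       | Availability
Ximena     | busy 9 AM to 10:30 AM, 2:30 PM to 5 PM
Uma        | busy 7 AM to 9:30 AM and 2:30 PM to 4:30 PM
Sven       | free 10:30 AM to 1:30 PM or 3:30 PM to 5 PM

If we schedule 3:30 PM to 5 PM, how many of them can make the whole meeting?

Ximena free: 07:00-09:00, 10:30-14:30 (invert busy blocks within the working day).
Uma free: 09:30-14:30, 16:30-17:00 (invert busy blocks within the working day).
Sven free: 10:30-13:30, 15:30-17:00.
Sven can make the full 15:30-17:00 slot — that's 1.

1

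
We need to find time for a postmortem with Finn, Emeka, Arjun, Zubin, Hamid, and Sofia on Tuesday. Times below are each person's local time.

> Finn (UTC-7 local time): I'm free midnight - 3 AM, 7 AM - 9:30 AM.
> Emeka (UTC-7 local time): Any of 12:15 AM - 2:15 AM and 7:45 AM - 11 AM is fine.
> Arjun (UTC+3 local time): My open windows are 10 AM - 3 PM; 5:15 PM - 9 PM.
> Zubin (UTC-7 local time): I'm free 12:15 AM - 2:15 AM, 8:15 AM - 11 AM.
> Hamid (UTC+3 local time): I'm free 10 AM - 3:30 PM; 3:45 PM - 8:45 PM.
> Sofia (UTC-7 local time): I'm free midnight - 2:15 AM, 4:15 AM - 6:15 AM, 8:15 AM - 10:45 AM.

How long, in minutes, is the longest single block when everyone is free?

120

Finn in UTC: 07:00-10:00, 14:00-16:30 (add 7h to convert from UTC-7).
Emeka in UTC: 07:15-09:15, 14:45-18:00 (add 7h to convert from UTC-7).
Arjun in UTC: 07:00-12:00, 14:15-18:00 (subtract 3h to convert from UTC+3).
Zubin in UTC: 07:15-09:15, 15:15-18:00 (add 7h to convert from UTC-7).
Hamid in UTC: 07:00-12:30, 12:45-17:45 (subtract 3h to convert from UTC+3).
Sofia in UTC: 07:00-09:15, 11:15-13:15, 15:15-17:45 (add 7h to convert from UTC-7).
Finn ∩ Emeka: 07:15-09:15, 14:45-16:30.
Finn ∩ Emeka ∩ Arjun: 07:15-09:15, 14:45-16:30.
Finn ∩ Emeka ∩ Arjun ∩ Zubin: 07:15-09:15, 15:15-16:30.
Finn ∩ Emeka ∩ Arjun ∩ Zubin ∩ Hamid: 07:15-09:15, 15:15-16:30.
Finn ∩ Emeka ∩ Arjun ∩ Zubin ∩ Hamid ∩ Sofia: 07:15-09:15, 15:15-16:30.
So the common availability across everyone is 07:15-09:15, 15:15-16:30.
The longest is 07:15-09:15 at 120 minutes.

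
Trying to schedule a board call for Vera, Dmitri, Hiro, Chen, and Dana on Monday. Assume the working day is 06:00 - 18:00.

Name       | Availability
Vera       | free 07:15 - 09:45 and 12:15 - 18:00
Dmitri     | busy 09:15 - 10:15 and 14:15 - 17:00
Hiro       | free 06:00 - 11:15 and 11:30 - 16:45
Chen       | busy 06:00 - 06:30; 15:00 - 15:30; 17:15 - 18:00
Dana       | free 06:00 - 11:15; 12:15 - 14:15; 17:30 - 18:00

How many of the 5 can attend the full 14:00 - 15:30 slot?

2

Vera free: 07:15-09:45, 12:15-18:00.
Dmitri free: 06:00-09:15, 10:15-14:15, 17:00-18:00 (invert busy blocks within the working day).
Hiro free: 06:00-11:15, 11:30-16:45.
Chen free: 06:30-15:00, 15:30-17:15 (invert busy blocks within the working day).
Dana free: 06:00-11:15, 12:15-14:15, 17:30-18:00.
Vera and Hiro can make the full 14:00-15:30 slot — that's 2.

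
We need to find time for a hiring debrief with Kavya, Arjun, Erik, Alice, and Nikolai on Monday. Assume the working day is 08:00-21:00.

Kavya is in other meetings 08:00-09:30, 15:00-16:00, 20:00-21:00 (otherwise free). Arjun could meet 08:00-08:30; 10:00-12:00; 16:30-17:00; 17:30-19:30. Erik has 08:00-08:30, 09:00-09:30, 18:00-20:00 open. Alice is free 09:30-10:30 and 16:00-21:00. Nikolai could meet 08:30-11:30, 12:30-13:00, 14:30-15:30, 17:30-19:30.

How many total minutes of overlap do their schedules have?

90

Kavya free: 09:30-15:00, 16:00-20:00 (invert busy blocks within the working day).
Arjun free: 08:00-08:30, 10:00-12:00, 16:30-17:00, 17:30-19:30.
Erik free: 08:00-08:30, 09:00-09:30, 18:00-20:00.
Alice free: 09:30-10:30, 16:00-21:00.
Nikolai free: 08:30-11:30, 12:30-13:00, 14:30-15:30, 17:30-19:30.
Kavya ∩ Arjun: 10:00-12:00, 16:30-17:00, 17:30-19:30.
Kavya ∩ Arjun ∩ Erik: 18:00-19:30.
Kavya ∩ Arjun ∩ Erik ∩ Alice: 18:00-19:30.
Kavya ∩ Arjun ∩ Erik ∩ Alice ∩ Nikolai: 18:00-19:30.
That's a single block of 90 minutes.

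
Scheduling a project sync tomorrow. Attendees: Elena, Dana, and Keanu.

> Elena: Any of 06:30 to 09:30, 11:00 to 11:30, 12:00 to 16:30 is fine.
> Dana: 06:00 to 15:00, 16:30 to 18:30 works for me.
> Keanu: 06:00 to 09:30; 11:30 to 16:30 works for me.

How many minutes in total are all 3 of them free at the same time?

360

Elena ∩ Dana: 06:30-09:30, 11:00-11:30, 12:00-15:00.
Elena ∩ Dana ∩ Keanu: 06:30-09:30, 12:00-15:00.
Summing the common windows: 180 + 180 = 360 minutes.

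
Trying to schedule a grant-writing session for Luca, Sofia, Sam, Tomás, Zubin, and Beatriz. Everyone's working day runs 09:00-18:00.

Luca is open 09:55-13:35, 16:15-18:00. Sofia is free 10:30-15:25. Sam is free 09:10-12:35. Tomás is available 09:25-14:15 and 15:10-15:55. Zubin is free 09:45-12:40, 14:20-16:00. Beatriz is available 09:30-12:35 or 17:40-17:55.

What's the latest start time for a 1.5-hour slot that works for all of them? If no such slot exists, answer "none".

Luca ∩ Sofia: 10:30-13:35.
Luca ∩ Sofia ∩ Sam: 10:30-12:35.
Luca ∩ Sofia ∩ Sam ∩ Tomás: 10:30-12:35.
Luca ∩ Sofia ∩ Sam ∩ Tomás ∩ Zubin: 10:30-12:35.
Luca ∩ Sofia ∩ Sam ∩ Tomás ∩ Zubin ∩ Beatriz: 10:30-12:35.
The last common window of at least 90 minutes is 10:30-12:35; a 90-minute meeting can start as late as 11:05 and still end by 12:35.

11:05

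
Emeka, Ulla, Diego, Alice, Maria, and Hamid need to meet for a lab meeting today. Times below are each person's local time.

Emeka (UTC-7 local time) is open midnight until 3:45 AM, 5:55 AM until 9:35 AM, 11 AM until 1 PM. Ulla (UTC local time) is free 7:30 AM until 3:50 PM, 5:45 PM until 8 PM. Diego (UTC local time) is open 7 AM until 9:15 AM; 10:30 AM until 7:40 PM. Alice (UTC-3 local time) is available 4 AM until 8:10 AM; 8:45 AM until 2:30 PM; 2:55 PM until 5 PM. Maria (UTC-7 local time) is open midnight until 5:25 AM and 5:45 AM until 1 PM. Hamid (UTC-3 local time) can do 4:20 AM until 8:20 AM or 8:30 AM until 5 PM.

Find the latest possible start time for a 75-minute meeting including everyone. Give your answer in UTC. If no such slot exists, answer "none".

Emeka in UTC: 07:00-10:45, 12:55-16:35, 18:00-20:00 (add 7h to convert from UTC-7).
Ulla in UTC: 07:30-15:50, 17:45-20:00.
Diego in UTC: 07:00-09:15, 10:30-19:40.
Alice in UTC: 07:00-11:10, 11:45-17:30, 17:55-20:00 (add 3h to convert from UTC-3).
Maria in UTC: 07:00-12:25, 12:45-20:00 (add 7h to convert from UTC-7).
Hamid in UTC: 07:20-11:20, 11:30-20:00 (add 3h to convert from UTC-3).
Emeka ∩ Ulla: 07:30-10:45, 12:55-15:50, 18:00-20:00.
Emeka ∩ Ulla ∩ Diego: 07:30-09:15, 10:30-10:45, 12:55-15:50, 18:00-19:40.
Emeka ∩ Ulla ∩ Diego ∩ Alice: 07:30-09:15, 10:30-10:45, 12:55-15:50, 18:00-19:40.
Emeka ∩ Ulla ∩ Diego ∩ Alice ∩ Maria: 07:30-09:15, 10:30-10:45, 12:55-15:50, 18:00-19:40.
Emeka ∩ Ulla ∩ Diego ∩ Alice ∩ Maria ∩ Hamid: 07:30-09:15, 10:30-10:45, 12:55-15:50, 18:00-19:40.
The last common window of at least 75 minutes is 18:00-19:40; a 75-minute meeting can start as late as 18:25 and still end by 19:40.

18:25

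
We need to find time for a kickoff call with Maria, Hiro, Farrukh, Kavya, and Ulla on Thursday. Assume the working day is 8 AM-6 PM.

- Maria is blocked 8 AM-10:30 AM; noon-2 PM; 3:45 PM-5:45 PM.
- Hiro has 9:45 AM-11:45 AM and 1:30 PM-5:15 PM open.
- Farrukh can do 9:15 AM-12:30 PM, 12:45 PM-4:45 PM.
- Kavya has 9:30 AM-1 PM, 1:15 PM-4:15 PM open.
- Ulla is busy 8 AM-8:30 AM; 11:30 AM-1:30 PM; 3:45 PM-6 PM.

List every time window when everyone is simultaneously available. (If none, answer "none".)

Maria free: 10:30-12:00, 14:00-15:45, 17:45-18:00 (invert busy blocks within the working day).
Hiro free: 09:45-11:45, 13:30-17:15.
Farrukh free: 09:15-12:30, 12:45-16:45.
Kavya free: 09:30-13:00, 13:15-16:15.
Ulla free: 08:30-11:30, 13:30-15:45 (invert busy blocks within the working day).
Maria ∩ Hiro: 10:30-11:45, 14:00-15:45.
Maria ∩ Hiro ∩ Farrukh: 10:30-11:45, 14:00-15:45.
Maria ∩ Hiro ∩ Farrukh ∩ Kavya: 10:30-11:45, 14:00-15:45.
Maria ∩ Hiro ∩ Farrukh ∩ Kavya ∩ Ulla: 10:30-11:30, 14:00-15:45.
So the common availability across everyone is 10:30-11:30, 14:00-15:45.

10:30-11:30, 14:00-15:45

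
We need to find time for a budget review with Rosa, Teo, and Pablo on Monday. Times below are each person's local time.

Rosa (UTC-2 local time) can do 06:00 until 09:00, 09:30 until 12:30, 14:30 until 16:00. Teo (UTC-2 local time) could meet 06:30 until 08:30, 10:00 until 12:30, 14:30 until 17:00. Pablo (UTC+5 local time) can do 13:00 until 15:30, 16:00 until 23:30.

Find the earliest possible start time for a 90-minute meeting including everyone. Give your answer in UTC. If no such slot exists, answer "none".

Rosa in UTC: 08:00-11:00, 11:30-14:30, 16:30-18:00 (add 2h to convert from UTC-2).
Teo in UTC: 08:30-10:30, 12:00-14:30, 16:30-19:00 (add 2h to convert from UTC-2).
Pablo in UTC: 08:00-10:30, 11:00-18:30 (subtract 5h to convert from UTC+5).
Rosa ∩ Teo: 08:30-10:30, 12:00-14:30, 16:30-18:00.
Rosa ∩ Teo ∩ Pablo: 08:30-10:30, 12:00-14:30, 16:30-18:00.
The first common window of at least 90 minutes is 08:30-10:30, so the earliest start is 08:30.

08:30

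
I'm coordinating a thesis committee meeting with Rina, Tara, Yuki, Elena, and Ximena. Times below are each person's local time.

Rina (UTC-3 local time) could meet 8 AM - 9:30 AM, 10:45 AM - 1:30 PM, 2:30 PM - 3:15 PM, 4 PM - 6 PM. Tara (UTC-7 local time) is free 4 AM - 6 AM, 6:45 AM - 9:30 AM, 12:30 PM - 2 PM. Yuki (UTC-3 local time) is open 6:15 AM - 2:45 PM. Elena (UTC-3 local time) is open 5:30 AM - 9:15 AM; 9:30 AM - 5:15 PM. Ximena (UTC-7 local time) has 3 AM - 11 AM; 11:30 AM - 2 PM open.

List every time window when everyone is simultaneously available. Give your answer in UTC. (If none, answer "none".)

Rina in UTC: 11:00-12:30, 13:45-16:30, 17:30-18:15, 19:00-21:00 (add 3h to convert from UTC-3).
Tara in UTC: 11:00-13:00, 13:45-16:30, 19:30-21:00 (add 7h to convert from UTC-7).
Yuki in UTC: 09:15-17:45 (add 3h to convert from UTC-3).
Elena in UTC: 08:30-12:15, 12:30-20:15 (add 3h to convert from UTC-3).
Ximena in UTC: 10:00-18:00, 18:30-21:00 (add 7h to convert from UTC-7).
Rina ∩ Tara: 11:00-12:30, 13:45-16:30, 19:30-21:00.
Rina ∩ Tara ∩ Yuki: 11:00-12:30, 13:45-16:30.
Rina ∩ Tara ∩ Yuki ∩ Elena: 11:00-12:15, 13:45-16:30.
Rina ∩ Tara ∩ Yuki ∩ Elena ∩ Ximena: 11:00-12:15, 13:45-16:30.

11:00-12:15, 13:45-16:30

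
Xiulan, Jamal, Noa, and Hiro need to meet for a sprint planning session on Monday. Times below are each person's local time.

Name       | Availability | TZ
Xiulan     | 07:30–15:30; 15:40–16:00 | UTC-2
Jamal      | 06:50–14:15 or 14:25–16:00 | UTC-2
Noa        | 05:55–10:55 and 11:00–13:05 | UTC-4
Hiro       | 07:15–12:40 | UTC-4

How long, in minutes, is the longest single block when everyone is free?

Xiulan in UTC: 09:30-17:30, 17:40-18:00 (add 2h to convert from UTC-2).
Jamal in UTC: 08:50-16:15, 16:25-18:00 (add 2h to convert from UTC-2).
Noa in UTC: 09:55-14:55, 15:00-17:05 (add 4h to convert from UTC-4).
Hiro in UTC: 11:15-16:40 (add 4h to convert from UTC-4).
Xiulan ∩ Jamal: 09:30-16:15, 16:25-17:30, 17:40-18:00.
Xiulan ∩ Jamal ∩ Noa: 09:55-14:55, 15:00-16:15, 16:25-17:05.
Xiulan ∩ Jamal ∩ Noa ∩ Hiro: 11:15-14:55, 15:00-16:15, 16:25-16:40.
The longest is 11:15-14:55 at 220 minutes.

220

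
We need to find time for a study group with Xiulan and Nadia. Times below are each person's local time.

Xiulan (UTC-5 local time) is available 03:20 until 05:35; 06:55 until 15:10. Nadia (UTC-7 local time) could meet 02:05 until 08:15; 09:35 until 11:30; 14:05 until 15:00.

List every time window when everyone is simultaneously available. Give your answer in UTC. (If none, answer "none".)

09:05-10:35, 11:55-15:15, 16:35-18:30

Xiulan in UTC: 08:20-10:35, 11:55-20:10 (add 5h to convert from UTC-5).
Nadia in UTC: 09:05-15:15, 16:35-18:30, 21:05-22:00 (add 7h to convert from UTC-7).
Xiulan ∩ Nadia: 09:05-10:35, 11:55-15:15, 16:35-18:30.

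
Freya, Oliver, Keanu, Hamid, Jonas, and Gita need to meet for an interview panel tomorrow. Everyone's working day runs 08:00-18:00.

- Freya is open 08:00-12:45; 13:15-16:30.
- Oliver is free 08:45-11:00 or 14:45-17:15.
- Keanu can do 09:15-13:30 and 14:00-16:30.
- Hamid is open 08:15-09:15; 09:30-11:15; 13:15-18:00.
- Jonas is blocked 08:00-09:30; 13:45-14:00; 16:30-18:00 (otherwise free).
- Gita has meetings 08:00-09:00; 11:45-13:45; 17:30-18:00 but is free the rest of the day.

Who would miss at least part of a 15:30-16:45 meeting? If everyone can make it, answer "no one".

Freya free: 08:00-12:45, 13:15-16:30.
Oliver free: 08:45-11:00, 14:45-17:15.
Keanu free: 09:15-13:30, 14:00-16:30.
Hamid free: 08:15-09:15, 09:30-11:15, 13:15-18:00.
Jonas free: 09:30-13:45, 14:00-16:30 (invert busy blocks within the working day).
Gita free: 09:00-11:45, 13:45-17:30 (invert busy blocks within the working day).
Freya: not fully free for 15:30-16:45. Oliver: free for 15:30-16:45. Keanu: not fully free for 15:30-16:45. Hamid: free for 15:30-16:45. Jonas: not fully free for 15:30-16:45. Gita: free for 15:30-16:45.

Freya, Jonas, Keanu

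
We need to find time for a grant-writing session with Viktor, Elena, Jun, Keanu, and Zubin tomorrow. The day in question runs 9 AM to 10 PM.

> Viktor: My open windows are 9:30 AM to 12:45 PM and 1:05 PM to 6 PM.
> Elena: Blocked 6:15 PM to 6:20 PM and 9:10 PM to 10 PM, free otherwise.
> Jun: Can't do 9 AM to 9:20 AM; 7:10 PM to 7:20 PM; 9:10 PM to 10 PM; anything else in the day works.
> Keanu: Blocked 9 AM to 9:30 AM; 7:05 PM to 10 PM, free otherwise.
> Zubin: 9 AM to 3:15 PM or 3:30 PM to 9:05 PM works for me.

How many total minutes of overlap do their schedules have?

475

Viktor free: 09:30-12:45, 13:05-18:00.
Elena free: 09:00-18:15, 18:20-21:10 (invert busy blocks within the working day).
Jun free: 09:20-19:10, 19:20-21:10 (invert busy blocks within the working day).
Keanu free: 09:30-19:05 (invert busy blocks within the working day).
Zubin free: 09:00-15:15, 15:30-21:05.
Viktor ∩ Elena: 09:30-12:45, 13:05-18:00.
Viktor ∩ Elena ∩ Jun: 09:30-12:45, 13:05-18:00.
Viktor ∩ Elena ∩ Jun ∩ Keanu: 09:30-12:45, 13:05-18:00.
Viktor ∩ Elena ∩ Jun ∩ Keanu ∩ Zubin: 09:30-12:45, 13:05-15:15, 15:30-18:00.
So the common availability across everyone is 09:30-12:45, 13:05-15:15, 15:30-18:00.
Summing the common windows: 195 + 130 + 150 = 475 minutes.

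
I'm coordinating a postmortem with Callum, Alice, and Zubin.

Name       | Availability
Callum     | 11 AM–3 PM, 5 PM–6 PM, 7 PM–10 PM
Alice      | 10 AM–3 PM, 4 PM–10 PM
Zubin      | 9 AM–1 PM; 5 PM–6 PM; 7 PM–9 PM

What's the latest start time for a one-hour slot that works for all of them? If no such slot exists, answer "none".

20:00

Callum ∩ Alice: 11:00-15:00, 17:00-18:00, 19:00-22:00.
Callum ∩ Alice ∩ Zubin: 11:00-13:00, 17:00-18:00, 19:00-21:00.
The last common window of at least 60 minutes is 19:00-21:00; a 60-minute meeting can start as late as 20:00 and still end by 21:00.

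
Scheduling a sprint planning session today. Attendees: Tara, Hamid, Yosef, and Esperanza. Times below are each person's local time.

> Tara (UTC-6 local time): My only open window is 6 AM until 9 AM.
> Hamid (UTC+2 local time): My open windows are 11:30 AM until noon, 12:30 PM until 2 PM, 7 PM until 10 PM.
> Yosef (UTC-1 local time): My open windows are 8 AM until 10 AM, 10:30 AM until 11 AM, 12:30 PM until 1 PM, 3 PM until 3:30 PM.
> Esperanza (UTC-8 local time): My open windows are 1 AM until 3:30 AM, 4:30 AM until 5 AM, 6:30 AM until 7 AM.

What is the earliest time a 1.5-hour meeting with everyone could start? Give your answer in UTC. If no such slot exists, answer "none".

none

Tara in UTC: 12:00-15:00 (add 6h to convert from UTC-6).
Hamid in UTC: 09:30-10:00, 10:30-12:00, 17:00-20:00 (subtract 2h to convert from UTC+2).
Yosef in UTC: 09:00-11:00, 11:30-12:00, 13:30-14:00, 16:00-16:30 (add 1h to convert from UTC-1).
Esperanza in UTC: 09:00-11:30, 12:30-13:00, 14:30-15:00 (add 8h to convert from UTC-8).
Tara ∩ Hamid: ∅.
Tara ∩ Hamid ∩ Yosef: ∅.
Tara ∩ Hamid ∩ Yosef ∩ Esperanza: ∅.
There is no time when everyone is free.
No common window is at least 90 minutes long.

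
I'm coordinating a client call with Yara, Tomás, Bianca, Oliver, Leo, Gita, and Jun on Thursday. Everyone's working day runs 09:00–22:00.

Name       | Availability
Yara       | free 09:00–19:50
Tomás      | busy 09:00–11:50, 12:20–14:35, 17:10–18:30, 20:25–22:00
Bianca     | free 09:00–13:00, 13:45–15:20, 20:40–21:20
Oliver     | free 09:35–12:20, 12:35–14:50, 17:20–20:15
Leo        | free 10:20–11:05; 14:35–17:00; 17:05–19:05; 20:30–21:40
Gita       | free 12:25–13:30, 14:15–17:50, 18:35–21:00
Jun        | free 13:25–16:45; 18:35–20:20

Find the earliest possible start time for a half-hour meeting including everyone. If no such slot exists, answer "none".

none

Yara free: 09:00-19:50.
Tomás free: 11:50-12:20, 14:35-17:10, 18:30-20:25 (invert busy blocks within the working day).
Bianca free: 09:00-13:00, 13:45-15:20, 20:40-21:20.
Oliver free: 09:35-12:20, 12:35-14:50, 17:20-20:15.
Leo free: 10:20-11:05, 14:35-17:00, 17:05-19:05, 20:30-21:40.
Gita free: 12:25-13:30, 14:15-17:50, 18:35-21:00.
Jun free: 13:25-16:45, 18:35-20:20.
Yara ∩ Tomás: 11:50-12:20, 14:35-17:10, 18:30-19:50.
Yara ∩ Tomás ∩ Bianca: 11:50-12:20, 14:35-15:20.
Yara ∩ Tomás ∩ Bianca ∩ Oliver: 11:50-12:20, 14:35-14:50.
Yara ∩ Tomás ∩ Bianca ∩ Oliver ∩ Leo: 14:35-14:50.
Yara ∩ Tomás ∩ Bianca ∩ Oliver ∩ Leo ∩ Gita: 14:35-14:50.
Yara ∩ Tomás ∩ Bianca ∩ Oliver ∩ Leo ∩ Gita ∩ Jun: 14:35-14:50.
No common window is at least 30 minutes long.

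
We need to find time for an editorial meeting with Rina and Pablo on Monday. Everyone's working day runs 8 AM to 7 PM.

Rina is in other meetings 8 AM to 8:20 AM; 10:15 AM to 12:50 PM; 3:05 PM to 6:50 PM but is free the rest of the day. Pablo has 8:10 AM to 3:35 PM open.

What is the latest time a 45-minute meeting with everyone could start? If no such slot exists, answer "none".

Rina free: 08:20-10:15, 12:50-15:05, 18:50-19:00 (invert busy blocks within the working day).
Pablo free: 08:10-15:35.
Rina ∩ Pablo: 08:20-10:15, 12:50-15:05.
Those are the intersection windows.
The last common window of at least 45 minutes is 12:50-15:05; a 45-minute meeting can start as late as 14:20 and still end by 15:05.

14:20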